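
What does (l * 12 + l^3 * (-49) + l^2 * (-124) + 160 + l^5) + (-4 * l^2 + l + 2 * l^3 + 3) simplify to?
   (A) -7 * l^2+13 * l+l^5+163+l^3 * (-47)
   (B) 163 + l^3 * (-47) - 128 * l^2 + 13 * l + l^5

Adding the polynomials and combining like terms:
(l*12 + l^3*(-49) + l^2*(-124) + 160 + l^5) + (-4*l^2 + l + 2*l^3 + 3)
= 163 + l^3 * (-47) - 128 * l^2 + 13 * l + l^5
B) 163 + l^3 * (-47) - 128 * l^2 + 13 * l + l^5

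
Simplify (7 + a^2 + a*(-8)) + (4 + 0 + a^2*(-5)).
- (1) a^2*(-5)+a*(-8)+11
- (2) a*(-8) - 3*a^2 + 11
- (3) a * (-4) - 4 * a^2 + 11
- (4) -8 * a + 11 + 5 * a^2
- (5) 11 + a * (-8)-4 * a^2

Adding the polynomials and combining like terms:
(7 + a^2 + a*(-8)) + (4 + 0 + a^2*(-5))
= 11 + a * (-8)-4 * a^2
5) 11 + a * (-8)-4 * a^2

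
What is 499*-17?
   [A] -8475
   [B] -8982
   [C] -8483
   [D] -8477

499 * -17 = -8483
C) -8483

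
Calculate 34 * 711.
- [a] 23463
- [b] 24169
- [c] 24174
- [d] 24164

34 * 711 = 24174
c) 24174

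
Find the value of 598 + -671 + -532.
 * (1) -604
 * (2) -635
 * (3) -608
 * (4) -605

First: 598 + -671 = -73
Then: -73 + -532 = -605
4) -605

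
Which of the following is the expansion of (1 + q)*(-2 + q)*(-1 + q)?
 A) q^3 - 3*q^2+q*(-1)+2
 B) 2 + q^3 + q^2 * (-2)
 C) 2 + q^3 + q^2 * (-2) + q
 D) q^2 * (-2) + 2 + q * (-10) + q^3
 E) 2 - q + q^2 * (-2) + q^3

Expanding (1 + q)*(-2 + q)*(-1 + q):
= 2 - q + q^2 * (-2) + q^3
E) 2 - q + q^2 * (-2) + q^3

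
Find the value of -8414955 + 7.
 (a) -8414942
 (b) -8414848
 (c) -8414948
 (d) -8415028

-8414955 + 7 = -8414948
c) -8414948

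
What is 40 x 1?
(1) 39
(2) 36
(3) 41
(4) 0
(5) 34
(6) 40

40 * 1 = 40
6) 40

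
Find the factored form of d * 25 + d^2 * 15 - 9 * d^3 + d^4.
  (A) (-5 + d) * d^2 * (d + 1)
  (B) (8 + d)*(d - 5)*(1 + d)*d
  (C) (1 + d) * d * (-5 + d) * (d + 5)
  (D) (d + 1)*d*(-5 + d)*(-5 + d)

We need to factor d * 25 + d^2 * 15 - 9 * d^3 + d^4.
The factored form is (d + 1)*d*(-5 + d)*(-5 + d).
D) (d + 1)*d*(-5 + d)*(-5 + d)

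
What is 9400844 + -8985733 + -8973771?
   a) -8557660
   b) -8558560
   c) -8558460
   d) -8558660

First: 9400844 + -8985733 = 415111
Then: 415111 + -8973771 = -8558660
d) -8558660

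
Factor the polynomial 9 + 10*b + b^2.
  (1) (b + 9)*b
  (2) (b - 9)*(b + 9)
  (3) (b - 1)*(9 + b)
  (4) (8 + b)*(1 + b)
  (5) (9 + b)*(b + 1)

We need to factor 9 + 10*b + b^2.
The factored form is (9 + b)*(b + 1).
5) (9 + b)*(b + 1)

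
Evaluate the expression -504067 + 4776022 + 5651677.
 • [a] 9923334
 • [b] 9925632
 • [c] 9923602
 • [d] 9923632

First: -504067 + 4776022 = 4271955
Then: 4271955 + 5651677 = 9923632
d) 9923632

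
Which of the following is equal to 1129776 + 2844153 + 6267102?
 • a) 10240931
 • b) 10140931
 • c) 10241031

First: 1129776 + 2844153 = 3973929
Then: 3973929 + 6267102 = 10241031
c) 10241031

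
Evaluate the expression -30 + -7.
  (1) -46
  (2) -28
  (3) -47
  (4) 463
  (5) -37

-30 + -7 = -37
5) -37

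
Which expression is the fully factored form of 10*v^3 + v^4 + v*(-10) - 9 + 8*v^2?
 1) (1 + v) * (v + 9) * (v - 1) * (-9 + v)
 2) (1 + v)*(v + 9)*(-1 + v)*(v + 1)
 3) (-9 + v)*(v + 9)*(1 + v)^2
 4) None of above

We need to factor 10*v^3 + v^4 + v*(-10) - 9 + 8*v^2.
The factored form is (1 + v)*(v + 9)*(-1 + v)*(v + 1).
2) (1 + v)*(v + 9)*(-1 + v)*(v + 1)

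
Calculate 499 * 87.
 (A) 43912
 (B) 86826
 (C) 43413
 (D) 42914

499 * 87 = 43413
C) 43413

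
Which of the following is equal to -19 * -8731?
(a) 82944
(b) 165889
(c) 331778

-19 * -8731 = 165889
b) 165889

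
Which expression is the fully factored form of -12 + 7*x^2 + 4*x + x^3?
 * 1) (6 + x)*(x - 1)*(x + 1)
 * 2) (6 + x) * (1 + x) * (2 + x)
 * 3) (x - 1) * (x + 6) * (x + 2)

We need to factor -12 + 7*x^2 + 4*x + x^3.
The factored form is (x - 1) * (x + 6) * (x + 2).
3) (x - 1) * (x + 6) * (x + 2)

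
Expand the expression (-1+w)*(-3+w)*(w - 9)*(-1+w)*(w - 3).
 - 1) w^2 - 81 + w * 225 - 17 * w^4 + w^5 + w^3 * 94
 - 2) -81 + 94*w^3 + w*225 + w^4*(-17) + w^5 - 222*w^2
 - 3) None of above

Expanding (-1+w)*(-3+w)*(w - 9)*(-1+w)*(w - 3):
= -81 + 94*w^3 + w*225 + w^4*(-17) + w^5 - 222*w^2
2) -81 + 94*w^3 + w*225 + w^4*(-17) + w^5 - 222*w^2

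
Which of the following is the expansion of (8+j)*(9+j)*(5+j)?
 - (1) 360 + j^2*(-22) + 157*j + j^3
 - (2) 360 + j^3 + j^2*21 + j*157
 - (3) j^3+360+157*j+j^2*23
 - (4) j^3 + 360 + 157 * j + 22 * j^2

Expanding (8+j)*(9+j)*(5+j):
= j^3 + 360 + 157 * j + 22 * j^2
4) j^3 + 360 + 157 * j + 22 * j^2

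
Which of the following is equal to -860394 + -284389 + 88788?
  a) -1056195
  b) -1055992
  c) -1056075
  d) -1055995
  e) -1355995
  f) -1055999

First: -860394 + -284389 = -1144783
Then: -1144783 + 88788 = -1055995
d) -1055995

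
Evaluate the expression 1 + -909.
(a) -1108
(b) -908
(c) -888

1 + -909 = -908
b) -908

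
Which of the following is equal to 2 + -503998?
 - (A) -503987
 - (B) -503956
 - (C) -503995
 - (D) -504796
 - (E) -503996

2 + -503998 = -503996
E) -503996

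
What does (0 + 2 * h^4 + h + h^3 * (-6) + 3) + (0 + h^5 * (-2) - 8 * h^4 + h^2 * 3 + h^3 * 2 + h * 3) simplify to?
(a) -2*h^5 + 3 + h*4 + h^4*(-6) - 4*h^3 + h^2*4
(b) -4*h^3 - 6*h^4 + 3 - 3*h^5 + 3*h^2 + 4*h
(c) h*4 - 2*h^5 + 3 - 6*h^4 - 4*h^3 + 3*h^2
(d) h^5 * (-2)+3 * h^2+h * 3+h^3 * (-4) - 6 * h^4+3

Adding the polynomials and combining like terms:
(0 + 2*h^4 + h + h^3*(-6) + 3) + (0 + h^5*(-2) - 8*h^4 + h^2*3 + h^3*2 + h*3)
= h*4 - 2*h^5 + 3 - 6*h^4 - 4*h^3 + 3*h^2
c) h*4 - 2*h^5 + 3 - 6*h^4 - 4*h^3 + 3*h^2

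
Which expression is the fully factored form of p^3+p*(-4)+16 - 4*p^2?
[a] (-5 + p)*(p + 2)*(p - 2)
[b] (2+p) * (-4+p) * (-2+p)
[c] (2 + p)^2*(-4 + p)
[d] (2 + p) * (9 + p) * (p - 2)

We need to factor p^3+p*(-4)+16 - 4*p^2.
The factored form is (2+p) * (-4+p) * (-2+p).
b) (2+p) * (-4+p) * (-2+p)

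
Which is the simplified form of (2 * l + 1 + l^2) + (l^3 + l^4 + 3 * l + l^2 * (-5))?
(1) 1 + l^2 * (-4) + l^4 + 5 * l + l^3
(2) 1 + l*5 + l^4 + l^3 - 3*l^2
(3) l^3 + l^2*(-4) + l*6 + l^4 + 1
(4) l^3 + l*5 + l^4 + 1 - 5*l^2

Adding the polynomials and combining like terms:
(2*l + 1 + l^2) + (l^3 + l^4 + 3*l + l^2*(-5))
= 1 + l^2 * (-4) + l^4 + 5 * l + l^3
1) 1 + l^2 * (-4) + l^4 + 5 * l + l^3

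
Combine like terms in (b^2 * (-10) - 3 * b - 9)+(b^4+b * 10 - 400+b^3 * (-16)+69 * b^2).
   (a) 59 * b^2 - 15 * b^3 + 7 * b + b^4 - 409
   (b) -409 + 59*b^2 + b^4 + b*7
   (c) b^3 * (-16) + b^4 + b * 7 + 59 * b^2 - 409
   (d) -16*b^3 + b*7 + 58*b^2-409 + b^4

Adding the polynomials and combining like terms:
(b^2*(-10) - 3*b - 9) + (b^4 + b*10 - 400 + b^3*(-16) + 69*b^2)
= b^3 * (-16) + b^4 + b * 7 + 59 * b^2 - 409
c) b^3 * (-16) + b^4 + b * 7 + 59 * b^2 - 409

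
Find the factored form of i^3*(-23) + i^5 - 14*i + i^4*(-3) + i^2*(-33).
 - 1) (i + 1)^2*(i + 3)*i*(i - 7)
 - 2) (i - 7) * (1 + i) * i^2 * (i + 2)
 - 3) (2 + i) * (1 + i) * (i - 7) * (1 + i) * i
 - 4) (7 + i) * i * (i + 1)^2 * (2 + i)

We need to factor i^3*(-23) + i^5 - 14*i + i^4*(-3) + i^2*(-33).
The factored form is (2 + i) * (1 + i) * (i - 7) * (1 + i) * i.
3) (2 + i) * (1 + i) * (i - 7) * (1 + i) * i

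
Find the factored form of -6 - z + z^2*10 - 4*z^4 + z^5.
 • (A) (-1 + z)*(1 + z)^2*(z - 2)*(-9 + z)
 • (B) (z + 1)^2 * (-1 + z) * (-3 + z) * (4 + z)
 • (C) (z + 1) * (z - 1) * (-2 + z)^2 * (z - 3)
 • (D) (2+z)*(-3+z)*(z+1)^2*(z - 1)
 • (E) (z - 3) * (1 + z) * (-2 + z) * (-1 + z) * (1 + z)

We need to factor -6 - z + z^2*10 - 4*z^4 + z^5.
The factored form is (z - 3) * (1 + z) * (-2 + z) * (-1 + z) * (1 + z).
E) (z - 3) * (1 + z) * (-2 + z) * (-1 + z) * (1 + z)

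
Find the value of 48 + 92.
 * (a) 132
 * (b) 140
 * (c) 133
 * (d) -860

48 + 92 = 140
b) 140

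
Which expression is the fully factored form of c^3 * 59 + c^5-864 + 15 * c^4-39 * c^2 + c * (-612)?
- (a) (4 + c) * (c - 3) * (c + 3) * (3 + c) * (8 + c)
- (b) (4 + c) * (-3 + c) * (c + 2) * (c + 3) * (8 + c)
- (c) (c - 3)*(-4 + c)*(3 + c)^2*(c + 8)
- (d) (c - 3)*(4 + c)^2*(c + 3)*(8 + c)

We need to factor c^3 * 59 + c^5-864 + 15 * c^4-39 * c^2 + c * (-612).
The factored form is (4 + c) * (c - 3) * (c + 3) * (3 + c) * (8 + c).
a) (4 + c) * (c - 3) * (c + 3) * (3 + c) * (8 + c)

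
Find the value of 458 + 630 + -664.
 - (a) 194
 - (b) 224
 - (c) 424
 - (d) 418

First: 458 + 630 = 1088
Then: 1088 + -664 = 424
c) 424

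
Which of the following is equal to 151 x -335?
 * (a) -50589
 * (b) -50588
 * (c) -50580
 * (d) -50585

151 * -335 = -50585
d) -50585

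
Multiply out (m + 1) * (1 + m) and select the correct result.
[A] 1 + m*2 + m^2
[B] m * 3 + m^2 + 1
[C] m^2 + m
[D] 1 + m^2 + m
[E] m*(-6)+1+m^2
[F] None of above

Expanding (m + 1) * (1 + m):
= 1 + m*2 + m^2
A) 1 + m*2 + m^2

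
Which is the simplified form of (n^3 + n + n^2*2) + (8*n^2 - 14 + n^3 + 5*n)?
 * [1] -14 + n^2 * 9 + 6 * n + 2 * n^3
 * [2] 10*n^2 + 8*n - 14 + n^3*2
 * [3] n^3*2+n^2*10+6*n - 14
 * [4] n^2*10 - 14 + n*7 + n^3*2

Adding the polynomials and combining like terms:
(n^3 + n + n^2*2) + (8*n^2 - 14 + n^3 + 5*n)
= n^3*2+n^2*10+6*n - 14
3) n^3*2+n^2*10+6*n - 14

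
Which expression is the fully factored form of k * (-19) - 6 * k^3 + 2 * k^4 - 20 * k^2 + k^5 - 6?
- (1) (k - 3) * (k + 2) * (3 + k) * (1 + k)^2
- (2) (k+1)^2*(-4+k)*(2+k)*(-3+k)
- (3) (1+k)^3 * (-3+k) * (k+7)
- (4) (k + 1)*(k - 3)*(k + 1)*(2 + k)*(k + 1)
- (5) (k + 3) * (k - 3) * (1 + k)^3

We need to factor k * (-19) - 6 * k^3 + 2 * k^4 - 20 * k^2 + k^5 - 6.
The factored form is (k + 1)*(k - 3)*(k + 1)*(2 + k)*(k + 1).
4) (k + 1)*(k - 3)*(k + 1)*(2 + k)*(k + 1)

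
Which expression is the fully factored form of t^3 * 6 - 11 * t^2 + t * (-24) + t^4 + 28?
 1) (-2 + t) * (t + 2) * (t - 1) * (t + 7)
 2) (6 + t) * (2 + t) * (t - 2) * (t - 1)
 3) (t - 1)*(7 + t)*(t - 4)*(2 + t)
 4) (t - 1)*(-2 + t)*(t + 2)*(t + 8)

We need to factor t^3 * 6 - 11 * t^2 + t * (-24) + t^4 + 28.
The factored form is (-2 + t) * (t + 2) * (t - 1) * (t + 7).
1) (-2 + t) * (t + 2) * (t - 1) * (t + 7)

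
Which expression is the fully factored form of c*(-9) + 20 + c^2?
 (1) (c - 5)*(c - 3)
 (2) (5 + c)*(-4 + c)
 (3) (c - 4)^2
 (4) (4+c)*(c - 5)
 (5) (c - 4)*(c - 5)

We need to factor c*(-9) + 20 + c^2.
The factored form is (c - 4)*(c - 5).
5) (c - 4)*(c - 5)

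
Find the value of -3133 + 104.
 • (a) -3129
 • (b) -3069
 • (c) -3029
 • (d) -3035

-3133 + 104 = -3029
c) -3029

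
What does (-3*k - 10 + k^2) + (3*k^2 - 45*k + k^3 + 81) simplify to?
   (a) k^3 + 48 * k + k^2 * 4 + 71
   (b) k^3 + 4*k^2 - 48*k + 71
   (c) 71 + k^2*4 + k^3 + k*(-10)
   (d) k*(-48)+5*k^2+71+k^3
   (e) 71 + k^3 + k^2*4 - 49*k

Adding the polynomials and combining like terms:
(-3*k - 10 + k^2) + (3*k^2 - 45*k + k^3 + 81)
= k^3 + 4*k^2 - 48*k + 71
b) k^3 + 4*k^2 - 48*k + 71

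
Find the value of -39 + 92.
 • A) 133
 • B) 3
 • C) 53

-39 + 92 = 53
C) 53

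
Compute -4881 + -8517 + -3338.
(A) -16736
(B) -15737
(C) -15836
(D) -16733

First: -4881 + -8517 = -13398
Then: -13398 + -3338 = -16736
A) -16736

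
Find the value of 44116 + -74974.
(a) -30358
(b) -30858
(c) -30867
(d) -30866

44116 + -74974 = -30858
b) -30858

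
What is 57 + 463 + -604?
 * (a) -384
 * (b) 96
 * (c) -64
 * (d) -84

First: 57 + 463 = 520
Then: 520 + -604 = -84
d) -84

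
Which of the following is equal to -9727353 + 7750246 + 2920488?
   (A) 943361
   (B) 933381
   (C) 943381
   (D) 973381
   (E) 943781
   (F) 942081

First: -9727353 + 7750246 = -1977107
Then: -1977107 + 2920488 = 943381
C) 943381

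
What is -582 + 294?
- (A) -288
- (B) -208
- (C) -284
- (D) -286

-582 + 294 = -288
A) -288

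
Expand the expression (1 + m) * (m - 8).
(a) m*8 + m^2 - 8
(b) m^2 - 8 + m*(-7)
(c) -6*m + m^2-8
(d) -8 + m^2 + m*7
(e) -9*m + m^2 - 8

Expanding (1 + m) * (m - 8):
= m^2 - 8 + m*(-7)
b) m^2 - 8 + m*(-7)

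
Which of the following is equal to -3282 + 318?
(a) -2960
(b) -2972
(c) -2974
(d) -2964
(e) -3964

-3282 + 318 = -2964
d) -2964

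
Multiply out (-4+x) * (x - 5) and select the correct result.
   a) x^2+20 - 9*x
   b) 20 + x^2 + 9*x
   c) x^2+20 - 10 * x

Expanding (-4+x) * (x - 5):
= x^2+20 - 9*x
a) x^2+20 - 9*x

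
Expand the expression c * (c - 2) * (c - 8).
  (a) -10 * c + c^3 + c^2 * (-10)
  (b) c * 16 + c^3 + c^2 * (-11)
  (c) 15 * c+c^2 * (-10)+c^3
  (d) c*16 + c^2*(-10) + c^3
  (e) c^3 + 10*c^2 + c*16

Expanding c * (c - 2) * (c - 8):
= c*16 + c^2*(-10) + c^3
d) c*16 + c^2*(-10) + c^3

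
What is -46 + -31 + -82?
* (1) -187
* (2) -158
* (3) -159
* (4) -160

First: -46 + -31 = -77
Then: -77 + -82 = -159
3) -159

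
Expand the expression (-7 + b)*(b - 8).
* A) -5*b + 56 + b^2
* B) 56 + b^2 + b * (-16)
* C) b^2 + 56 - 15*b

Expanding (-7 + b)*(b - 8):
= b^2 + 56 - 15*b
C) b^2 + 56 - 15*b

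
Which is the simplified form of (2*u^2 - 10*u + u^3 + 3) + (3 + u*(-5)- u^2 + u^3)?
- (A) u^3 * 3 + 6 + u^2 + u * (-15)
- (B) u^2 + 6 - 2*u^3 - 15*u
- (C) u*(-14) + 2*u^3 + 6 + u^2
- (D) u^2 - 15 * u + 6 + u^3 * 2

Adding the polynomials and combining like terms:
(2*u^2 - 10*u + u^3 + 3) + (3 + u*(-5) - u^2 + u^3)
= u^2 - 15 * u + 6 + u^3 * 2
D) u^2 - 15 * u + 6 + u^3 * 2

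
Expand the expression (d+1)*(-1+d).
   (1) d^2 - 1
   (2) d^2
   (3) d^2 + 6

Expanding (d+1)*(-1+d):
= d^2 - 1
1) d^2 - 1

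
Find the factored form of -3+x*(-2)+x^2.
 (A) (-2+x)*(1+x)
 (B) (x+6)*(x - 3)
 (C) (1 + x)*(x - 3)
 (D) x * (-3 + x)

We need to factor -3+x*(-2)+x^2.
The factored form is (1 + x)*(x - 3).
C) (1 + x)*(x - 3)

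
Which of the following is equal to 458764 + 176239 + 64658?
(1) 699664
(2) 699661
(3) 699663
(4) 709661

First: 458764 + 176239 = 635003
Then: 635003 + 64658 = 699661
2) 699661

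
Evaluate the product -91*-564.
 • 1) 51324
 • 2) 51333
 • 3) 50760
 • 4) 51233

-91 * -564 = 51324
1) 51324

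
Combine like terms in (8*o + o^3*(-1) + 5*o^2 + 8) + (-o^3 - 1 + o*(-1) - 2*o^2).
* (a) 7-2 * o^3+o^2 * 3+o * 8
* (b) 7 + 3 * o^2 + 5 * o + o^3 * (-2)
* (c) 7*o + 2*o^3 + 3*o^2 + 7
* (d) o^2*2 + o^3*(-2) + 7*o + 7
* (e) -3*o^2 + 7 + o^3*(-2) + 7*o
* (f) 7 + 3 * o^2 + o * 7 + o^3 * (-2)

Adding the polynomials and combining like terms:
(8*o + o^3*(-1) + 5*o^2 + 8) + (-o^3 - 1 + o*(-1) - 2*o^2)
= 7 + 3 * o^2 + o * 7 + o^3 * (-2)
f) 7 + 3 * o^2 + o * 7 + o^3 * (-2)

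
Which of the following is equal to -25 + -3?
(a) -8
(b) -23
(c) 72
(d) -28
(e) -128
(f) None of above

-25 + -3 = -28
d) -28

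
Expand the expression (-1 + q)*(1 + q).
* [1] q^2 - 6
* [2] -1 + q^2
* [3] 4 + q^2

Expanding (-1 + q)*(1 + q):
= -1 + q^2
2) -1 + q^2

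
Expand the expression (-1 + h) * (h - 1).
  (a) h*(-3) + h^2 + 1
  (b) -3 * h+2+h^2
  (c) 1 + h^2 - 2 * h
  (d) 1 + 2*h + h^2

Expanding (-1 + h) * (h - 1):
= 1 + h^2 - 2 * h
c) 1 + h^2 - 2 * h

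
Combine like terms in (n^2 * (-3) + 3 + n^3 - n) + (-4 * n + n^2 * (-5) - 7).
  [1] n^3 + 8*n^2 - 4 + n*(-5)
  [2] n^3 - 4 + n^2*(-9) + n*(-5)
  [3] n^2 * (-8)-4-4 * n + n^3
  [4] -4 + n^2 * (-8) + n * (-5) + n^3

Adding the polynomials and combining like terms:
(n^2*(-3) + 3 + n^3 - n) + (-4*n + n^2*(-5) - 7)
= -4 + n^2 * (-8) + n * (-5) + n^3
4) -4 + n^2 * (-8) + n * (-5) + n^3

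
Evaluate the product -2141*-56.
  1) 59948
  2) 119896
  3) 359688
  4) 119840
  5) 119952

-2141 * -56 = 119896
2) 119896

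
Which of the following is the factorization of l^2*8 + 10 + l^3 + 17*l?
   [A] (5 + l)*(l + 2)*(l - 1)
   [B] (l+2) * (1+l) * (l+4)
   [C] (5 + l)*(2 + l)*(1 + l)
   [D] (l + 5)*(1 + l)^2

We need to factor l^2*8 + 10 + l^3 + 17*l.
The factored form is (5 + l)*(2 + l)*(1 + l).
C) (5 + l)*(2 + l)*(1 + l)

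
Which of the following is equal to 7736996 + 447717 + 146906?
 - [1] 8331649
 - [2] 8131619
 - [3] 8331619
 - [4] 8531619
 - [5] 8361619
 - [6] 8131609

First: 7736996 + 447717 = 8184713
Then: 8184713 + 146906 = 8331619
3) 8331619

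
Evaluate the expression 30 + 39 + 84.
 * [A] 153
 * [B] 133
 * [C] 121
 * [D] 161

First: 30 + 39 = 69
Then: 69 + 84 = 153
A) 153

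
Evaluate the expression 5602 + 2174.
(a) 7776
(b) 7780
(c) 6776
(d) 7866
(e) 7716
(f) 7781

5602 + 2174 = 7776
a) 7776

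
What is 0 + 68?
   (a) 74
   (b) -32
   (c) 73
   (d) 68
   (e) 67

0 + 68 = 68
d) 68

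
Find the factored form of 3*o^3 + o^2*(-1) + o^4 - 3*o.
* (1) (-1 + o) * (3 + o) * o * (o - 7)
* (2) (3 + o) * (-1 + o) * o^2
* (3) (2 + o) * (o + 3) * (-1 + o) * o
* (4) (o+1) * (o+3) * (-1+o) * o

We need to factor 3*o^3 + o^2*(-1) + o^4 - 3*o.
The factored form is (o+1) * (o+3) * (-1+o) * o.
4) (o+1) * (o+3) * (-1+o) * o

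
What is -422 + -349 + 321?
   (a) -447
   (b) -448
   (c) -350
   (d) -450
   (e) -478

First: -422 + -349 = -771
Then: -771 + 321 = -450
d) -450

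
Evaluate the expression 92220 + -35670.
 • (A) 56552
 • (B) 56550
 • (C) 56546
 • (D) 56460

92220 + -35670 = 56550
B) 56550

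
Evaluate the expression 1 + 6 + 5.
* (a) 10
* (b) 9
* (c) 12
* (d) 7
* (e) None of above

First: 1 + 6 = 7
Then: 7 + 5 = 12
c) 12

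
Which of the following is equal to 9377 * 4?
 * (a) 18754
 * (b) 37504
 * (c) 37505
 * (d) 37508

9377 * 4 = 37508
d) 37508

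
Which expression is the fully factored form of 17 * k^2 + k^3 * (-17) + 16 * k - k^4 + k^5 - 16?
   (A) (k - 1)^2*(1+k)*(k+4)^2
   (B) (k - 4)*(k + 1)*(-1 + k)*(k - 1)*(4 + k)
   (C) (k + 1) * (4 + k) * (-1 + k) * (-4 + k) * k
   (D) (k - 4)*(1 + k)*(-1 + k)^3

We need to factor 17 * k^2 + k^3 * (-17) + 16 * k - k^4 + k^5 - 16.
The factored form is (k - 4)*(k + 1)*(-1 + k)*(k - 1)*(4 + k).
B) (k - 4)*(k + 1)*(-1 + k)*(k - 1)*(4 + k)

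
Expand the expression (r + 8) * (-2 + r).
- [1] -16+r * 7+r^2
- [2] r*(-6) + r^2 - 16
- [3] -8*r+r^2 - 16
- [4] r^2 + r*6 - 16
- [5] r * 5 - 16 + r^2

Expanding (r + 8) * (-2 + r):
= r^2 + r*6 - 16
4) r^2 + r*6 - 16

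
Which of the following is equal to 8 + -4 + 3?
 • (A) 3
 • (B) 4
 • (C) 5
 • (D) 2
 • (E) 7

First: 8 + -4 = 4
Then: 4 + 3 = 7
E) 7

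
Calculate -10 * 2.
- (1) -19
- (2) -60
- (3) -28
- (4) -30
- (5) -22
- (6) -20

-10 * 2 = -20
6) -20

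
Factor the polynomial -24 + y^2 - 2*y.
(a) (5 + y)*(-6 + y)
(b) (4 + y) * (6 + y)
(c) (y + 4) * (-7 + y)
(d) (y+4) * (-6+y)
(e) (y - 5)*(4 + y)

We need to factor -24 + y^2 - 2*y.
The factored form is (y+4) * (-6+y).
d) (y+4) * (-6+y)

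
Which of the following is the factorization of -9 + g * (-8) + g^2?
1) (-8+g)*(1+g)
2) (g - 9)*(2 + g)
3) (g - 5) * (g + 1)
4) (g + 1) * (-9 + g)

We need to factor -9 + g * (-8) + g^2.
The factored form is (g + 1) * (-9 + g).
4) (g + 1) * (-9 + g)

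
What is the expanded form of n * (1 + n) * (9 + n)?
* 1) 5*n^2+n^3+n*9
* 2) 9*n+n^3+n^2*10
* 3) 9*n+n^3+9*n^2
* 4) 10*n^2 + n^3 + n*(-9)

Expanding n * (1 + n) * (9 + n):
= 9*n+n^3+n^2*10
2) 9*n+n^3+n^2*10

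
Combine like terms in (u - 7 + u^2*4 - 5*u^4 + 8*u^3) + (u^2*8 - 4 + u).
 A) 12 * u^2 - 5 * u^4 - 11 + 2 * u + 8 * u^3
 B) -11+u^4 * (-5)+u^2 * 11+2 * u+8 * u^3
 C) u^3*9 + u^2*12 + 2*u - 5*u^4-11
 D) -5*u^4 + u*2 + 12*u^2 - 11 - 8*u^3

Adding the polynomials and combining like terms:
(u - 7 + u^2*4 - 5*u^4 + 8*u^3) + (u^2*8 - 4 + u)
= 12 * u^2 - 5 * u^4 - 11 + 2 * u + 8 * u^3
A) 12 * u^2 - 5 * u^4 - 11 + 2 * u + 8 * u^3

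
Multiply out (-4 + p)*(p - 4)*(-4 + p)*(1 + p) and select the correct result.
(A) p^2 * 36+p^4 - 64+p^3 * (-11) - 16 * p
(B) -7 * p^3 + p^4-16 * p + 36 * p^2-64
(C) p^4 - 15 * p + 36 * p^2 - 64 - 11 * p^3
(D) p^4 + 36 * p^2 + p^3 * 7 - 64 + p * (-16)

Expanding (-4 + p)*(p - 4)*(-4 + p)*(1 + p):
= p^2 * 36+p^4 - 64+p^3 * (-11) - 16 * p
A) p^2 * 36+p^4 - 64+p^3 * (-11) - 16 * p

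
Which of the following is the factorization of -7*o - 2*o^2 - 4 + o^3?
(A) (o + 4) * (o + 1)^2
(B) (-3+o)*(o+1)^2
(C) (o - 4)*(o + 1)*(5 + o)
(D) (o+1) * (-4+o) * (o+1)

We need to factor -7*o - 2*o^2 - 4 + o^3.
The factored form is (o+1) * (-4+o) * (o+1).
D) (o+1) * (-4+o) * (o+1)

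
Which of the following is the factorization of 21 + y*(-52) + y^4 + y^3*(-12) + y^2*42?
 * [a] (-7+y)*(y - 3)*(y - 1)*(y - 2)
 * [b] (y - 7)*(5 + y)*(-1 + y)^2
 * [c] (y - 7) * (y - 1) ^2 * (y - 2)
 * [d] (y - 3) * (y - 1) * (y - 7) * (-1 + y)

We need to factor 21 + y*(-52) + y^4 + y^3*(-12) + y^2*42.
The factored form is (y - 3) * (y - 1) * (y - 7) * (-1 + y).
d) (y - 3) * (y - 1) * (y - 7) * (-1 + y)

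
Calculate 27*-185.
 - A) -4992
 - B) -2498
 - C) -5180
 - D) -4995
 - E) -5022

27 * -185 = -4995
D) -4995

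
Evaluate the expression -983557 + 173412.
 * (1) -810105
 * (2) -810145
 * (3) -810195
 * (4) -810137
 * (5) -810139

-983557 + 173412 = -810145
2) -810145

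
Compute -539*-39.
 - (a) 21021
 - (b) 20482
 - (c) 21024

-539 * -39 = 21021
a) 21021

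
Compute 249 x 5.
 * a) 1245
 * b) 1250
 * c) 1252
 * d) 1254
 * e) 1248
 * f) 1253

249 * 5 = 1245
a) 1245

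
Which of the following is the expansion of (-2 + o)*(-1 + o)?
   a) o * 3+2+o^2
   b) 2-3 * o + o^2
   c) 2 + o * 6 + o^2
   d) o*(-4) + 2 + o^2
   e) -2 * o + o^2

Expanding (-2 + o)*(-1 + o):
= 2-3 * o + o^2
b) 2-3 * o + o^2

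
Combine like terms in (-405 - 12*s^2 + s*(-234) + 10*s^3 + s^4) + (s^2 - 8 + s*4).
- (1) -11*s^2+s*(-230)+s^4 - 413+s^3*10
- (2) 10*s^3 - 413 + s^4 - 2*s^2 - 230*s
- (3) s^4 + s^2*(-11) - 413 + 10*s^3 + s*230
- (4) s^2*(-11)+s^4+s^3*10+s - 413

Adding the polynomials and combining like terms:
(-405 - 12*s^2 + s*(-234) + 10*s^3 + s^4) + (s^2 - 8 + s*4)
= -11*s^2+s*(-230)+s^4 - 413+s^3*10
1) -11*s^2+s*(-230)+s^4 - 413+s^3*10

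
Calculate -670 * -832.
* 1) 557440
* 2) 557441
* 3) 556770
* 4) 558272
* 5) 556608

-670 * -832 = 557440
1) 557440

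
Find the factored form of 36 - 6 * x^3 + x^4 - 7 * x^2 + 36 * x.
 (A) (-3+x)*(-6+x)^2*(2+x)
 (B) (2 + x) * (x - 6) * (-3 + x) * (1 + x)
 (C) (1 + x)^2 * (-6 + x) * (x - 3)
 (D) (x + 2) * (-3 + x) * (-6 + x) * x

We need to factor 36 - 6 * x^3 + x^4 - 7 * x^2 + 36 * x.
The factored form is (2 + x) * (x - 6) * (-3 + x) * (1 + x).
B) (2 + x) * (x - 6) * (-3 + x) * (1 + x)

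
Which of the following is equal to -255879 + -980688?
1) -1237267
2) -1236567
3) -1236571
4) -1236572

-255879 + -980688 = -1236567
2) -1236567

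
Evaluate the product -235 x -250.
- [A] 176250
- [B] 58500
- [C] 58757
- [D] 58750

-235 * -250 = 58750
D) 58750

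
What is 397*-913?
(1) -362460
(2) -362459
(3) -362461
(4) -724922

397 * -913 = -362461
3) -362461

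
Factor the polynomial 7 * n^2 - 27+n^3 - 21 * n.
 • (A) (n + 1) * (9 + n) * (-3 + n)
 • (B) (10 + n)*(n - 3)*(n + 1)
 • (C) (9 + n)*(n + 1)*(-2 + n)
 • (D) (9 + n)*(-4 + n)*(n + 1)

We need to factor 7 * n^2 - 27+n^3 - 21 * n.
The factored form is (n + 1) * (9 + n) * (-3 + n).
A) (n + 1) * (9 + n) * (-3 + n)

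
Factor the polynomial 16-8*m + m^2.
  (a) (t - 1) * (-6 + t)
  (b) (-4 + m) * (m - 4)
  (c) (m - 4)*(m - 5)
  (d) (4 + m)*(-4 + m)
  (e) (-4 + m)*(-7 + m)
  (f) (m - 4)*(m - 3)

We need to factor 16-8*m + m^2.
The factored form is (-4 + m) * (m - 4).
b) (-4 + m) * (m - 4)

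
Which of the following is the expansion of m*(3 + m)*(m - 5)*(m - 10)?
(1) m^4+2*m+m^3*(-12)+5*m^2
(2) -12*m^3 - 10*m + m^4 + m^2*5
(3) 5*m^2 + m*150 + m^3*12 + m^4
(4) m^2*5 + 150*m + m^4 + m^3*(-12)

Expanding m*(3 + m)*(m - 5)*(m - 10):
= m^2*5 + 150*m + m^4 + m^3*(-12)
4) m^2*5 + 150*m + m^4 + m^3*(-12)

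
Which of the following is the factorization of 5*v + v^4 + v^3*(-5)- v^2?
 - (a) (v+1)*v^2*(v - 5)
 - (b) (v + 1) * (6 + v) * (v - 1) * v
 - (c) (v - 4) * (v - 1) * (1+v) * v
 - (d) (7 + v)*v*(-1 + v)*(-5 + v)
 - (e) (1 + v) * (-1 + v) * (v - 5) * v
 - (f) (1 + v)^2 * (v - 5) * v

We need to factor 5*v + v^4 + v^3*(-5)- v^2.
The factored form is (1 + v) * (-1 + v) * (v - 5) * v.
e) (1 + v) * (-1 + v) * (v - 5) * v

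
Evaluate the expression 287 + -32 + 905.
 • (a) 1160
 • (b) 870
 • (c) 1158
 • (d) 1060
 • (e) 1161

First: 287 + -32 = 255
Then: 255 + 905 = 1160
a) 1160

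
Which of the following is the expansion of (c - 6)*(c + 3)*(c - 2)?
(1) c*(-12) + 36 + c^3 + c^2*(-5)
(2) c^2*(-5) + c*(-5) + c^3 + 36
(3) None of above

Expanding (c - 6)*(c + 3)*(c - 2):
= c*(-12) + 36 + c^3 + c^2*(-5)
1) c*(-12) + 36 + c^3 + c^2*(-5)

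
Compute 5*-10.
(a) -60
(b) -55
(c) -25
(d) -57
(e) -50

5 * -10 = -50
e) -50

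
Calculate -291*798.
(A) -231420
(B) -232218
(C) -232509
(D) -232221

-291 * 798 = -232218
B) -232218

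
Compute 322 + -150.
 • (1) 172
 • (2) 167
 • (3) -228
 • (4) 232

322 + -150 = 172
1) 172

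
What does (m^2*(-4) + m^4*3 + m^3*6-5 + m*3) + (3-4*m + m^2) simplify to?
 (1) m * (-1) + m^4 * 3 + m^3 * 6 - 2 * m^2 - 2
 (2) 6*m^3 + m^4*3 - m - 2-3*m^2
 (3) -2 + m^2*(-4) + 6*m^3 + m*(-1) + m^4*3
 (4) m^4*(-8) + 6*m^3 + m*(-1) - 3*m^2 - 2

Adding the polynomials and combining like terms:
(m^2*(-4) + m^4*3 + m^3*6 - 5 + m*3) + (3 - 4*m + m^2)
= 6*m^3 + m^4*3 - m - 2-3*m^2
2) 6*m^3 + m^4*3 - m - 2-3*m^2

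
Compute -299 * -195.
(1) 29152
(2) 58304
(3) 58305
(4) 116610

-299 * -195 = 58305
3) 58305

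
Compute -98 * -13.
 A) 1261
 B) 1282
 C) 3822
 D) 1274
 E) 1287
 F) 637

-98 * -13 = 1274
D) 1274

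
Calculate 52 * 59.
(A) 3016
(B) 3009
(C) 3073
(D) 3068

52 * 59 = 3068
D) 3068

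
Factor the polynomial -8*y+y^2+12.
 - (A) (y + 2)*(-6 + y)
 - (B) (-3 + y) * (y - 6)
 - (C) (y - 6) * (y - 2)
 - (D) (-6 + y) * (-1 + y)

We need to factor -8*y+y^2+12.
The factored form is (y - 6) * (y - 2).
C) (y - 6) * (y - 2)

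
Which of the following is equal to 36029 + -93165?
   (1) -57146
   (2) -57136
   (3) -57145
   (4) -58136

36029 + -93165 = -57136
2) -57136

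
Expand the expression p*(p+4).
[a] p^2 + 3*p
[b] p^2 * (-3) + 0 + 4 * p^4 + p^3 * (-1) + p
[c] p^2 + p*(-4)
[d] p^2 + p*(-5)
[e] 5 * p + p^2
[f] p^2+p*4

Expanding p*(p+4):
= p^2+p*4
f) p^2+p*4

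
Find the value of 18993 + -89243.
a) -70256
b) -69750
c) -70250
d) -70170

18993 + -89243 = -70250
c) -70250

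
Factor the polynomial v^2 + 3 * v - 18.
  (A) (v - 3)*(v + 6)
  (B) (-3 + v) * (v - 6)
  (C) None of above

We need to factor v^2 + 3 * v - 18.
The factored form is (v - 3)*(v + 6).
A) (v - 3)*(v + 6)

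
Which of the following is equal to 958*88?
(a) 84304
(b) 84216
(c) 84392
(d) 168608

958 * 88 = 84304
a) 84304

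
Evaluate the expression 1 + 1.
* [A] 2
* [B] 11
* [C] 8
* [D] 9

1 + 1 = 2
A) 2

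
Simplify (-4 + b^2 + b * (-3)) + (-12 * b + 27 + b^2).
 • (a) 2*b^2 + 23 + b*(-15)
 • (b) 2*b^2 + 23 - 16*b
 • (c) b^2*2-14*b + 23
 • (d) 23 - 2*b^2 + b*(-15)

Adding the polynomials and combining like terms:
(-4 + b^2 + b*(-3)) + (-12*b + 27 + b^2)
= 2*b^2 + 23 + b*(-15)
a) 2*b^2 + 23 + b*(-15)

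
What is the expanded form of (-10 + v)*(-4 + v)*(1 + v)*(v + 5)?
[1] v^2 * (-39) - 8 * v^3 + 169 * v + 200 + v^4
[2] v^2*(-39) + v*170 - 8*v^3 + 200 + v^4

Expanding (-10 + v)*(-4 + v)*(1 + v)*(v + 5):
= v^2*(-39) + v*170 - 8*v^3 + 200 + v^4
2) v^2*(-39) + v*170 - 8*v^3 + 200 + v^4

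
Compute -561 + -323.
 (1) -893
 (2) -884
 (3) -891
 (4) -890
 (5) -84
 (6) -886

-561 + -323 = -884
2) -884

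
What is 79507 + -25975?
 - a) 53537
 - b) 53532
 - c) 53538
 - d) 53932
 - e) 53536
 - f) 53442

79507 + -25975 = 53532
b) 53532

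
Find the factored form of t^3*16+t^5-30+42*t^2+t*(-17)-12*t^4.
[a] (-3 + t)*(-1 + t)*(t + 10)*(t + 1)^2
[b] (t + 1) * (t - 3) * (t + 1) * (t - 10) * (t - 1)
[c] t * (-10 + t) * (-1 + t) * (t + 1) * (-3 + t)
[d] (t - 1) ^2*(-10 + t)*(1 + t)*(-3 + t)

We need to factor t^3*16+t^5-30+42*t^2+t*(-17)-12*t^4.
The factored form is (t + 1) * (t - 3) * (t + 1) * (t - 10) * (t - 1).
b) (t + 1) * (t - 3) * (t + 1) * (t - 10) * (t - 1)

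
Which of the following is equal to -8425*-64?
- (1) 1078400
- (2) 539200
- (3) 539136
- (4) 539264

-8425 * -64 = 539200
2) 539200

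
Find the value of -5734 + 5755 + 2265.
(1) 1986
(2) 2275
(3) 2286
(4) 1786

First: -5734 + 5755 = 21
Then: 21 + 2265 = 2286
3) 2286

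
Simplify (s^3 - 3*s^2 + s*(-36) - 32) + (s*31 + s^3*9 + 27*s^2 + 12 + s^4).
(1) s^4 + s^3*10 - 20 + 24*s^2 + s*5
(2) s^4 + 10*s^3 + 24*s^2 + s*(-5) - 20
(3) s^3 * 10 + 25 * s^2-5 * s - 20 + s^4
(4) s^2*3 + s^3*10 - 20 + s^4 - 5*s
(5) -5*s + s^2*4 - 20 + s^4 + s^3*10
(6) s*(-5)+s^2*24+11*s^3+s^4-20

Adding the polynomials and combining like terms:
(s^3 - 3*s^2 + s*(-36) - 32) + (s*31 + s^3*9 + 27*s^2 + 12 + s^4)
= s^4 + 10*s^3 + 24*s^2 + s*(-5) - 20
2) s^4 + 10*s^3 + 24*s^2 + s*(-5) - 20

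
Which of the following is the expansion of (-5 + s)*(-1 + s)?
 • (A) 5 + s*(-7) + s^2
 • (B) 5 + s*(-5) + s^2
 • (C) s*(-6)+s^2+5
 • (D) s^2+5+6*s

Expanding (-5 + s)*(-1 + s):
= s*(-6)+s^2+5
C) s*(-6)+s^2+5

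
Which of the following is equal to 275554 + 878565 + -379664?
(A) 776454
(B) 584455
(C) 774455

First: 275554 + 878565 = 1154119
Then: 1154119 + -379664 = 774455
C) 774455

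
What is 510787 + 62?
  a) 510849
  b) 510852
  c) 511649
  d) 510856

510787 + 62 = 510849
a) 510849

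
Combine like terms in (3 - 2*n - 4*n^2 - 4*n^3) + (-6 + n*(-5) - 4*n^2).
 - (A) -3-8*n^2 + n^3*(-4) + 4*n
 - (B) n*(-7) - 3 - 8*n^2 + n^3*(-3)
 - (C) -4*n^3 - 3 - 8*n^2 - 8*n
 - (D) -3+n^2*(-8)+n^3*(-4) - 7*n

Adding the polynomials and combining like terms:
(3 - 2*n - 4*n^2 - 4*n^3) + (-6 + n*(-5) - 4*n^2)
= -3+n^2*(-8)+n^3*(-4) - 7*n
D) -3+n^2*(-8)+n^3*(-4) - 7*n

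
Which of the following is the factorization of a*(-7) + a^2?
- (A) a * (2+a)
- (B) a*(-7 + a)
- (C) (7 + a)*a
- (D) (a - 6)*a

We need to factor a*(-7) + a^2.
The factored form is a*(-7 + a).
B) a*(-7 + a)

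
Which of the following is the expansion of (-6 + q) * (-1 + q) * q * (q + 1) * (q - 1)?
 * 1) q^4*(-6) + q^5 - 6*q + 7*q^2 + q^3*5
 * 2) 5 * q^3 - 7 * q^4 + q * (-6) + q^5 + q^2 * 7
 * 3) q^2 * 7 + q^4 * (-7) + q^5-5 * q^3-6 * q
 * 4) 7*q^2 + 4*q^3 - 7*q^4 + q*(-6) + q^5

Expanding (-6 + q) * (-1 + q) * q * (q + 1) * (q - 1):
= 5 * q^3 - 7 * q^4 + q * (-6) + q^5 + q^2 * 7
2) 5 * q^3 - 7 * q^4 + q * (-6) + q^5 + q^2 * 7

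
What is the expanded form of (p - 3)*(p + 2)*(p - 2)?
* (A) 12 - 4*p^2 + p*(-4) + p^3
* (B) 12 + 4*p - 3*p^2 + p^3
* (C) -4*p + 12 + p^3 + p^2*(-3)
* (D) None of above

Expanding (p - 3)*(p + 2)*(p - 2):
= -4*p + 12 + p^3 + p^2*(-3)
C) -4*p + 12 + p^3 + p^2*(-3)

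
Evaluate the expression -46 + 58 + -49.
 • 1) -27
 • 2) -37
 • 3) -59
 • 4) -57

First: -46 + 58 = 12
Then: 12 + -49 = -37
2) -37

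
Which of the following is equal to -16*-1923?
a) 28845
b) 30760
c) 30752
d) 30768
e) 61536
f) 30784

-16 * -1923 = 30768
d) 30768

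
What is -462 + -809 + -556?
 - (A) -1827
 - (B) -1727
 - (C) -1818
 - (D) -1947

First: -462 + -809 = -1271
Then: -1271 + -556 = -1827
A) -1827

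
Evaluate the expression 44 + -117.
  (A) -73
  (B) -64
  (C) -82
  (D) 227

44 + -117 = -73
A) -73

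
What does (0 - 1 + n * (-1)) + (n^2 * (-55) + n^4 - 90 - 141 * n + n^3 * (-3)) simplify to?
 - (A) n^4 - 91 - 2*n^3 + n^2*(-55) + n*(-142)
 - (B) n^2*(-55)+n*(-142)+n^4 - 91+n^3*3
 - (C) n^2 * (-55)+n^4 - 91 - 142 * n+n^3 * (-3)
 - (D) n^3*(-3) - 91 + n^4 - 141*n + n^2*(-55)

Adding the polynomials and combining like terms:
(0 - 1 + n*(-1)) + (n^2*(-55) + n^4 - 90 - 141*n + n^3*(-3))
= n^2 * (-55)+n^4 - 91 - 142 * n+n^3 * (-3)
C) n^2 * (-55)+n^4 - 91 - 142 * n+n^3 * (-3)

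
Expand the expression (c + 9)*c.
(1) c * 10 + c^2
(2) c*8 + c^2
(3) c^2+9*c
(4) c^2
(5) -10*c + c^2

Expanding (c + 9)*c:
= c^2+9*c
3) c^2+9*c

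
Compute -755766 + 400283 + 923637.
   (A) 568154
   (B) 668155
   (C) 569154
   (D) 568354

First: -755766 + 400283 = -355483
Then: -355483 + 923637 = 568154
A) 568154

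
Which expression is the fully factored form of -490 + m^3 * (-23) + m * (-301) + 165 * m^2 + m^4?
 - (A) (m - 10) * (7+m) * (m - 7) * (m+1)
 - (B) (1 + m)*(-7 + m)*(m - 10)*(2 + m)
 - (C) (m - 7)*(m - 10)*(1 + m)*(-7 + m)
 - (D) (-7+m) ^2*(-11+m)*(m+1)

We need to factor -490 + m^3 * (-23) + m * (-301) + 165 * m^2 + m^4.
The factored form is (m - 7)*(m - 10)*(1 + m)*(-7 + m).
C) (m - 7)*(m - 10)*(1 + m)*(-7 + m)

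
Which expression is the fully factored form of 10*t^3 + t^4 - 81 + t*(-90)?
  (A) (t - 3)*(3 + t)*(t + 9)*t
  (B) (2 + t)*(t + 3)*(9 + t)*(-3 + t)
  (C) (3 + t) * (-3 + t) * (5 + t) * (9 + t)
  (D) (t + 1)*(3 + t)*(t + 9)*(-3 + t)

We need to factor 10*t^3 + t^4 - 81 + t*(-90).
The factored form is (t + 1)*(3 + t)*(t + 9)*(-3 + t).
D) (t + 1)*(3 + t)*(t + 9)*(-3 + t)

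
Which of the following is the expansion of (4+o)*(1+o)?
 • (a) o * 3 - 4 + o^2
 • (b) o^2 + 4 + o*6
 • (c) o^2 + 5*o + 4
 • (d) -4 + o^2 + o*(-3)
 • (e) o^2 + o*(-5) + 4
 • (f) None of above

Expanding (4+o)*(1+o):
= o^2 + 5*o + 4
c) o^2 + 5*o + 4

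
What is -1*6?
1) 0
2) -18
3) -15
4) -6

-1 * 6 = -6
4) -6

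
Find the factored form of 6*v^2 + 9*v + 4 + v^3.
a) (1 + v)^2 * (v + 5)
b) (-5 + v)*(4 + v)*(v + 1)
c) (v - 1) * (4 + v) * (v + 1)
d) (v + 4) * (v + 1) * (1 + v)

We need to factor 6*v^2 + 9*v + 4 + v^3.
The factored form is (v + 4) * (v + 1) * (1 + v).
d) (v + 4) * (v + 1) * (1 + v)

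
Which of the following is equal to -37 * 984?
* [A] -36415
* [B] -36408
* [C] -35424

-37 * 984 = -36408
B) -36408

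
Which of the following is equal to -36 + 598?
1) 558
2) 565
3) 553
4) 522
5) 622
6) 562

-36 + 598 = 562
6) 562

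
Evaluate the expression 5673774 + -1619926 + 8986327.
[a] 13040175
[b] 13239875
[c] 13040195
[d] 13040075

First: 5673774 + -1619926 = 4053848
Then: 4053848 + 8986327 = 13040175
a) 13040175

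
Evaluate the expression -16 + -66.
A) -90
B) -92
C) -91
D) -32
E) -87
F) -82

-16 + -66 = -82
F) -82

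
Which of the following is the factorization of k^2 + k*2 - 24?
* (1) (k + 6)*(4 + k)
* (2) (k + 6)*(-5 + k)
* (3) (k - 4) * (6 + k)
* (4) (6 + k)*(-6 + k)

We need to factor k^2 + k*2 - 24.
The factored form is (k - 4) * (6 + k).
3) (k - 4) * (6 + k)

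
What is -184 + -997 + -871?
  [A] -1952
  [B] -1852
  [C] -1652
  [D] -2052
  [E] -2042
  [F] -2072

First: -184 + -997 = -1181
Then: -1181 + -871 = -2052
D) -2052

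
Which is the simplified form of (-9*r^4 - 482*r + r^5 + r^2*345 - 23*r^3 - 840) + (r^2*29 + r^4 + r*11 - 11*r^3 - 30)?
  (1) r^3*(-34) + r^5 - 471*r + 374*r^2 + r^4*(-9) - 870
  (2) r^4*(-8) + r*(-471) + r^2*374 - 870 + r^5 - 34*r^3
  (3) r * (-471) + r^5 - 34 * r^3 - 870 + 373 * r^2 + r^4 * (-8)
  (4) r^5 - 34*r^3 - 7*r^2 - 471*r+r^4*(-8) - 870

Adding the polynomials and combining like terms:
(-9*r^4 - 482*r + r^5 + r^2*345 - 23*r^3 - 840) + (r^2*29 + r^4 + r*11 - 11*r^3 - 30)
= r^4*(-8) + r*(-471) + r^2*374 - 870 + r^5 - 34*r^3
2) r^4*(-8) + r*(-471) + r^2*374 - 870 + r^5 - 34*r^3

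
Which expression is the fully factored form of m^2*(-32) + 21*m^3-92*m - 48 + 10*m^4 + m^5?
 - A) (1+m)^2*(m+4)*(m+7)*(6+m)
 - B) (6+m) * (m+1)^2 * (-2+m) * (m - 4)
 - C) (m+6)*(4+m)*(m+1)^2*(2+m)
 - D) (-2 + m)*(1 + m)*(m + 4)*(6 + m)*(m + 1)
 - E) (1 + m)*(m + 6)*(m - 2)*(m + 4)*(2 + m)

We need to factor m^2*(-32) + 21*m^3-92*m - 48 + 10*m^4 + m^5.
The factored form is (-2 + m)*(1 + m)*(m + 4)*(6 + m)*(m + 1).
D) (-2 + m)*(1 + m)*(m + 4)*(6 + m)*(m + 1)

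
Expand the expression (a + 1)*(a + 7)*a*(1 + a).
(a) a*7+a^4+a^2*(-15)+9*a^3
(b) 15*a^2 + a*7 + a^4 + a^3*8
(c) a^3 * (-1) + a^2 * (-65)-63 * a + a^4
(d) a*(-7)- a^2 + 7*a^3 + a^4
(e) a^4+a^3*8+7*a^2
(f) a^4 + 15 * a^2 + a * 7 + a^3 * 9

Expanding (a + 1)*(a + 7)*a*(1 + a):
= a^4 + 15 * a^2 + a * 7 + a^3 * 9
f) a^4 + 15 * a^2 + a * 7 + a^3 * 9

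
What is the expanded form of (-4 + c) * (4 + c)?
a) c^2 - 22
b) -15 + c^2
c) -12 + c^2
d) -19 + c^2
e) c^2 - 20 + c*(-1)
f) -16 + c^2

Expanding (-4 + c) * (4 + c):
= -16 + c^2
f) -16 + c^2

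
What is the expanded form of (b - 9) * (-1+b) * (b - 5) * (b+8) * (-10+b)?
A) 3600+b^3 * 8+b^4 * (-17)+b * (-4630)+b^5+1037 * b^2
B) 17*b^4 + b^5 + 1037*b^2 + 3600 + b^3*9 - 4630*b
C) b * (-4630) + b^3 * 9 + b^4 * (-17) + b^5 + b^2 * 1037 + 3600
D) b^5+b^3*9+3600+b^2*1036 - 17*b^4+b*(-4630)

Expanding (b - 9) * (-1+b) * (b - 5) * (b+8) * (-10+b):
= b * (-4630) + b^3 * 9 + b^4 * (-17) + b^5 + b^2 * 1037 + 3600
C) b * (-4630) + b^3 * 9 + b^4 * (-17) + b^5 + b^2 * 1037 + 3600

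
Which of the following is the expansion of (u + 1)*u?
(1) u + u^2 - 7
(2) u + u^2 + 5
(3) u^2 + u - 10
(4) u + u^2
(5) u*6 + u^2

Expanding (u + 1)*u:
= u + u^2
4) u + u^2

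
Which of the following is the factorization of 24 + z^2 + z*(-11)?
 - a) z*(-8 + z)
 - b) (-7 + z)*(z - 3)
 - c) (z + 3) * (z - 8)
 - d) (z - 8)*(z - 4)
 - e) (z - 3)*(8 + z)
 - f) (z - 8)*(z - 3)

We need to factor 24 + z^2 + z*(-11).
The factored form is (z - 8)*(z - 3).
f) (z - 8)*(z - 3)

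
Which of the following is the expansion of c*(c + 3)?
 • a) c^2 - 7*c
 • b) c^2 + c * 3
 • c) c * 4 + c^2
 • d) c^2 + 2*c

Expanding c*(c + 3):
= c^2 + c * 3
b) c^2 + c * 3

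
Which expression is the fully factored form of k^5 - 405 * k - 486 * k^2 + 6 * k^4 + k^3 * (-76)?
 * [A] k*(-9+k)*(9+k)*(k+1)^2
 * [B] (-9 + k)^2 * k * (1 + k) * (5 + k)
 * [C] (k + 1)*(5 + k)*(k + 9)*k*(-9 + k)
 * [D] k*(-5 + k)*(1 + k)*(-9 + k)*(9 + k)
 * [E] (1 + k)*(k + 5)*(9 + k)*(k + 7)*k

We need to factor k^5 - 405 * k - 486 * k^2 + 6 * k^4 + k^3 * (-76).
The factored form is (k + 1)*(5 + k)*(k + 9)*k*(-9 + k).
C) (k + 1)*(5 + k)*(k + 9)*k*(-9 + k)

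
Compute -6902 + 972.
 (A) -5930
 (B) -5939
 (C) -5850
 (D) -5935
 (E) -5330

-6902 + 972 = -5930
A) -5930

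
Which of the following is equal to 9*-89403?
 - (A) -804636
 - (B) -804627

9 * -89403 = -804627
B) -804627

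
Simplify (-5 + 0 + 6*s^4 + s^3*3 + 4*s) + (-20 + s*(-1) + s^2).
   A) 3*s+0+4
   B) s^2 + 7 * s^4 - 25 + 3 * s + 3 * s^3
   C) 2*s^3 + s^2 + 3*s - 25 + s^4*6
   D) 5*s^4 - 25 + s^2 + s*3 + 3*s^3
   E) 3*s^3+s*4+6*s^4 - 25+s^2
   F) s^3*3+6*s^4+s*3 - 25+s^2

Adding the polynomials and combining like terms:
(-5 + 0 + 6*s^4 + s^3*3 + 4*s) + (-20 + s*(-1) + s^2)
= s^3*3+6*s^4+s*3 - 25+s^2
F) s^3*3+6*s^4+s*3 - 25+s^2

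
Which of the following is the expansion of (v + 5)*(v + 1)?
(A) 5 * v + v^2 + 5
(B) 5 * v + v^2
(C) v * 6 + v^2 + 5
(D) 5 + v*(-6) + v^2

Expanding (v + 5)*(v + 1):
= v * 6 + v^2 + 5
C) v * 6 + v^2 + 5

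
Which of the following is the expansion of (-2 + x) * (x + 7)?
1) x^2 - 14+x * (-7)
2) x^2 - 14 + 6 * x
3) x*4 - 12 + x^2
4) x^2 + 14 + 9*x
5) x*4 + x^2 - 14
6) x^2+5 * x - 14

Expanding (-2 + x) * (x + 7):
= x^2+5 * x - 14
6) x^2+5 * x - 14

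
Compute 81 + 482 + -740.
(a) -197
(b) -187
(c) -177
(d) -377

First: 81 + 482 = 563
Then: 563 + -740 = -177
c) -177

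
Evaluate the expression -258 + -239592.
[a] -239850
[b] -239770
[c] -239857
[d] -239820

-258 + -239592 = -239850
a) -239850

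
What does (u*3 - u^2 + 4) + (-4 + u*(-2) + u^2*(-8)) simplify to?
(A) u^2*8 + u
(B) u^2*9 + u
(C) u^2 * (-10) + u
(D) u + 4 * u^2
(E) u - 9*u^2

Adding the polynomials and combining like terms:
(u*3 - u^2 + 4) + (-4 + u*(-2) + u^2*(-8))
= u - 9*u^2
E) u - 9*u^2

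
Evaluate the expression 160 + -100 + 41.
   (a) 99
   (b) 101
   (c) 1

First: 160 + -100 = 60
Then: 60 + 41 = 101
b) 101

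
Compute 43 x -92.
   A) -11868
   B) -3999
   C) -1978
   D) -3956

43 * -92 = -3956
D) -3956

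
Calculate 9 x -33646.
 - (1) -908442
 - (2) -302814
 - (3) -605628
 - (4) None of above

9 * -33646 = -302814
2) -302814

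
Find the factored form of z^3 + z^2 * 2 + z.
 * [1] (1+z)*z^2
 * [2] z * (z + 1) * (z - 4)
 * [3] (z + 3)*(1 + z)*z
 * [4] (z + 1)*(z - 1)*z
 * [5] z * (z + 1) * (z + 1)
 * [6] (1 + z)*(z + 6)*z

We need to factor z^3 + z^2 * 2 + z.
The factored form is z * (z + 1) * (z + 1).
5) z * (z + 1) * (z + 1)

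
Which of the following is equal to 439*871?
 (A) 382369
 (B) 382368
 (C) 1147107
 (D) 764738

439 * 871 = 382369
A) 382369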